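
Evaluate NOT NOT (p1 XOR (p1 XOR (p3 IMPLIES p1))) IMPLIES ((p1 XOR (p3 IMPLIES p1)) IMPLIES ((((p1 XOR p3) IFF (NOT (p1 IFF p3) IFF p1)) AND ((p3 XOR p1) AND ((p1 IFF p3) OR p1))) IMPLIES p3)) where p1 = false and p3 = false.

p3 IMPLIES p1 = false IMPLIES false = true
p1 XOR (p3 IMPLIES p1) = false XOR true = true
p1 XOR (p1 XOR (p3 IMPLIES p1)) = false XOR true = true
NOT (p1 XOR (p1 XOR (p3 IMPLIES p1))) = NOT true = false
NOT NOT (p1 XOR (p1 XOR (p3 IMPLIES p1))) = NOT false = true
p3 IMPLIES p1 = false IMPLIES false = true
p1 XOR (p3 IMPLIES p1) = false XOR true = true
p1 XOR p3 = false XOR false = false
p1 IFF p3 = false IFF false = true
NOT (p1 IFF p3) = NOT true = false
NOT (p1 IFF p3) IFF p1 = false IFF false = true
(p1 XOR p3) IFF (NOT (p1 IFF p3) IFF p1) = false IFF true = false
p3 XOR p1 = false XOR false = false
p1 IFF p3 = false IFF false = true
(p1 IFF p3) OR p1 = true OR false = true
(p3 XOR p1) AND ((p1 IFF p3) OR p1) = false AND true = false
((p1 XOR p3) IFF (NOT (p1 IFF p3) IFF p1)) AND ((p3 XOR p1) AND ((p1 IFF p3) OR p1)) = false AND false = false
(((p1 XOR p3) IFF (NOT (p1 IFF p3) IFF p1)) AND ((p3 XOR p1) AND ((p1 IFF p3) OR p1))) IMPLIES p3 = false IMPLIES false = true
(p1 XOR (p3 IMPLIES p1)) IMPLIES ((((p1 XOR p3) IFF (NOT (p1 IFF p3) IFF p1)) AND ((p3 XOR p1) AND ((p1 IFF p3) OR p1))) IMPLIES p3) = true IMPLIES true = true
NOT NOT (p1 XOR (p1 XOR (p3 IMPLIES p1))) IMPLIES ((p1 XOR (p3 IMPLIES p1)) IMPLIES ((((p1 XOR p3) IFF (NOT (p1 IFF p3) IFF p1)) AND ((p3 XOR p1) AND ((p1 IFF p3) OR p1))) IMPLIES p3)) = true IMPLIES true = true

true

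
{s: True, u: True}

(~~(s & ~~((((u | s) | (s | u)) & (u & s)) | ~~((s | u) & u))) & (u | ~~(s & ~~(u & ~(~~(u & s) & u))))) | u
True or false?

Substituting s=True, u=True:
u | s = True | True = True
s | u = True | True = True
(u | s) | (s | u) = True | True = True
u & s = True & True = True
((u | s) | (s | u)) & (u & s) = True & True = True
s | u = True | True = True
(s | u) & u = True & True = True
~((s | u) & u) = ~True = False
~~((s | u) & u) = ~False = True
(((u | s) | (s | u)) & (u & s)) | ~~((s | u) & u) = True | True = True
~((((u | s) | (s | u)) & (u & s)) | ~~((s | u) & u)) = ~True = False
~~((((u | s) | (s | u)) & (u & s)) | ~~((s | u) & u)) = ~False = True
s & ~~((((u | s) | (s | u)) & (u & s)) | ~~((s | u) & u)) = True & True = True
~(s & ~~((((u | s) | (s | u)) & (u & s)) | ~~((s | u) & u))) = ~True = False
~~(s & ~~((((u | s) | (s | u)) & (u & s)) | ~~((s | u) & u))) = ~False = True
u & s = True & True = True
~(u & s) = ~True = False
~~(u & s) = ~False = True
~~(u & s) & u = True & True = True
~(~~(u & s) & u) = ~True = False
u & ~(~~(u & s) & u) = True & False = False
~(u & ~(~~(u & s) & u)) = ~False = True
~~(u & ~(~~(u & s) & u)) = ~True = False
s & ~~(u & ~(~~(u & s) & u)) = True & False = False
~(s & ~~(u & ~(~~(u & s) & u))) = ~False = True
~~(s & ~~(u & ~(~~(u & s) & u))) = ~True = False
u | ~~(s & ~~(u & ~(~~(u & s) & u))) = True | False = True
~~(s & ~~((((u | s) | (s | u)) & (u & s)) | ~~((s | u) & u))) & (u | ~~(s & ~~(u & ~(~~(u & s) & u)))) = True & True = True
(~~(s & ~~((((u | s) | (s | u)) & (u & s)) | ~~((s | u) & u))) & (u | ~~(s & ~~(u & ~(~~(u & s) & u))))) | u = True | True = True

True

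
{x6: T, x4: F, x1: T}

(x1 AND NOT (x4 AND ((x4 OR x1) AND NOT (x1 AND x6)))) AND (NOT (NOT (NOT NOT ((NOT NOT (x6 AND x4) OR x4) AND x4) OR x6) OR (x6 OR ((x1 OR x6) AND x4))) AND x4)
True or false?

F

x4 OR x1 = F OR T = T
x1 AND x6 = T AND T = T
NOT (x1 AND x6) = NOT T = F
(x4 OR x1) AND NOT (x1 AND x6) = T AND F = F
x4 AND ((x4 OR x1) AND NOT (x1 AND x6)) = F AND F = F
NOT (x4 AND ((x4 OR x1) AND NOT (x1 AND x6))) = NOT F = T
x1 AND NOT (x4 AND ((x4 OR x1) AND NOT (x1 AND x6))) = T AND T = T
x6 AND x4 = T AND F = F
NOT (x6 AND x4) = NOT F = T
NOT NOT (x6 AND x4) = NOT T = F
NOT NOT (x6 AND x4) OR x4 = F OR F = F
(NOT NOT (x6 AND x4) OR x4) AND x4 = F AND F = F
NOT ((NOT NOT (x6 AND x4) OR x4) AND x4) = NOT F = T
NOT NOT ((NOT NOT (x6 AND x4) OR x4) AND x4) = NOT T = F
NOT NOT ((NOT NOT (x6 AND x4) OR x4) AND x4) OR x6 = F OR T = T
NOT (NOT NOT ((NOT NOT (x6 AND x4) OR x4) AND x4) OR x6) = NOT T = F
x1 OR x6 = T OR T = T
(x1 OR x6) AND x4 = T AND F = F
x6 OR ((x1 OR x6) AND x4) = T OR F = T
NOT (NOT NOT ((NOT NOT (x6 AND x4) OR x4) AND x4) OR x6) OR (x6 OR ((x1 OR x6) AND x4)) = F OR T = T
NOT (NOT (NOT NOT ((NOT NOT (x6 AND x4) OR x4) AND x4) OR x6) OR (x6 OR ((x1 OR x6) AND x4))) = NOT T = F
NOT (NOT (NOT NOT ((NOT NOT (x6 AND x4) OR x4) AND x4) OR x6) OR (x6 OR ((x1 OR x6) AND x4))) AND x4 = F AND F = F
(x1 AND NOT (x4 AND ((x4 OR x1) AND NOT (x1 AND x6)))) AND (NOT (NOT (NOT NOT ((NOT NOT (x6 AND x4) OR x4) AND x4) OR x6) OR (x6 OR ((x1 OR x6) AND x4))) AND x4) = T AND F = F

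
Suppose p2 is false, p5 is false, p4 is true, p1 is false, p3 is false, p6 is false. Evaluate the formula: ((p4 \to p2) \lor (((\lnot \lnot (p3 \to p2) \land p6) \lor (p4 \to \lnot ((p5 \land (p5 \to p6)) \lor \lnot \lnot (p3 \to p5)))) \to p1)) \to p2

F

p4 \to p2 = T \to F = F
p3 \to p2 = F \to F = T
\lnot (p3 \to p2) = \lnot T = F
\lnot \lnot (p3 \to p2) = \lnot F = T
\lnot \lnot (p3 \to p2) \land p6 = T \land F = F
p5 \to p6 = F \to F = T
p5 \land (p5 \to p6) = F \land T = F
p3 \to p5 = F \to F = T
\lnot (p3 \to p5) = \lnot T = F
\lnot \lnot (p3 \to p5) = \lnot F = T
(p5 \land (p5 \to p6)) \lor \lnot \lnot (p3 \to p5) = F \lor T = T
\lnot ((p5 \land (p5 \to p6)) \lor \lnot \lnot (p3 \to p5)) = \lnot T = F
p4 \to \lnot ((p5 \land (p5 \to p6)) \lor \lnot \lnot (p3 \to p5)) = T \to F = F
(\lnot \lnot (p3 \to p2) \land p6) \lor (p4 \to \lnot ((p5 \land (p5 \to p6)) \lor \lnot \lnot (p3 \to p5))) = F \lor F = F
((\lnot \lnot (p3 \to p2) \land p6) \lor (p4 \to \lnot ((p5 \land (p5 \to p6)) \lor \lnot \lnot (p3 \to p5)))) \to p1 = F \to F = T
(p4 \to p2) \lor (((\lnot \lnot (p3 \to p2) \land p6) \lor (p4 \to \lnot ((p5 \land (p5 \to p6)) \lor \lnot \lnot (p3 \to p5)))) \to p1) = F \lor T = T
((p4 \to p2) \lor (((\lnot \lnot (p3 \to p2) \land p6) \lor (p4 \to \lnot ((p5 \land (p5 \to p6)) \lor \lnot \lnot (p3 \to p5)))) \to p1)) \to p2 = T \to F = F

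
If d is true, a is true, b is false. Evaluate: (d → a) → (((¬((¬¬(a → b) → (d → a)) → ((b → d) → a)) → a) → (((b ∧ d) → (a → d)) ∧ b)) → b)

T

d → a = T → T = T
a → b = T → F = F
¬(a → b) = ¬F = T
¬¬(a → b) = ¬T = F
d → a = T → T = T
¬¬(a → b) → (d → a) = F → T = T
b → d = F → T = T
(b → d) → a = T → T = T
(¬¬(a → b) → (d → a)) → ((b → d) → a) = T → T = T
¬((¬¬(a → b) → (d → a)) → ((b → d) → a)) = ¬T = F
¬((¬¬(a → b) → (d → a)) → ((b → d) → a)) → a = F → T = T
b ∧ d = F ∧ T = F
a → d = T → T = T
(b ∧ d) → (a → d) = F → T = T
((b ∧ d) → (a → d)) ∧ b = T ∧ F = F
(¬((¬¬(a → b) → (d → a)) → ((b → d) → a)) → a) → (((b ∧ d) → (a → d)) ∧ b) = T → F = F
((¬((¬¬(a → b) → (d → a)) → ((b → d) → a)) → a) → (((b ∧ d) → (a → d)) ∧ b)) → b = F → F = T
(d → a) → (((¬((¬¬(a → b) → (d → a)) → ((b → d) → a)) → a) → (((b ∧ d) → (a → d)) ∧ b)) → b) = T → T = T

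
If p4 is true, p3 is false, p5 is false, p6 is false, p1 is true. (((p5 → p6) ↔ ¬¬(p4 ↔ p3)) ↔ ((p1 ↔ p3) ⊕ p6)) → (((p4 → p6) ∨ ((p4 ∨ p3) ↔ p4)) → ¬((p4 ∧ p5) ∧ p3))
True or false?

p5 → p6 = F → F = T
p4 ↔ p3 = T ↔ F = F
¬(p4 ↔ p3) = ¬F = T
¬¬(p4 ↔ p3) = ¬T = F
(p5 → p6) ↔ ¬¬(p4 ↔ p3) = T ↔ F = F
p1 ↔ p3 = T ↔ F = F
(p1 ↔ p3) ⊕ p6 = F ⊕ F = F
((p5 → p6) ↔ ¬¬(p4 ↔ p3)) ↔ ((p1 ↔ p3) ⊕ p6) = F ↔ F = T
p4 → p6 = T → F = F
p4 ∨ p3 = T ∨ F = T
(p4 ∨ p3) ↔ p4 = T ↔ T = T
(p4 → p6) ∨ ((p4 ∨ p3) ↔ p4) = F ∨ T = T
p4 ∧ p5 = T ∧ F = F
(p4 ∧ p5) ∧ p3 = F ∧ F = F
¬((p4 ∧ p5) ∧ p3) = ¬F = T
((p4 → p6) ∨ ((p4 ∨ p3) ↔ p4)) → ¬((p4 ∧ p5) ∧ p3) = T → T = T
(((p5 → p6) ↔ ¬¬(p4 ↔ p3)) ↔ ((p1 ↔ p3) ⊕ p6)) → (((p4 → p6) ∨ ((p4 ∨ p3) ↔ p4)) → ¬((p4 ∧ p5) ∧ p3)) = T → T = T

T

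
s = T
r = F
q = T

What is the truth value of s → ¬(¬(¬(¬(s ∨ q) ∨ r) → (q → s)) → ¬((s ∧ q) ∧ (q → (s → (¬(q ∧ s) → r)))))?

F

s ∨ q = T ∨ T = T
¬(s ∨ q) = ¬T = F
¬(s ∨ q) ∨ r = F ∨ F = F
¬(¬(s ∨ q) ∨ r) = ¬F = T
q → s = T → T = T
¬(¬(s ∨ q) ∨ r) → (q → s) = T → T = T
¬(¬(¬(s ∨ q) ∨ r) → (q → s)) = ¬T = F
s ∧ q = T ∧ T = T
q ∧ s = T ∧ T = T
¬(q ∧ s) = ¬T = F
¬(q ∧ s) → r = F → F = T
s → (¬(q ∧ s) → r) = T → T = T
q → (s → (¬(q ∧ s) → r)) = T → T = T
(s ∧ q) ∧ (q → (s → (¬(q ∧ s) → r))) = T ∧ T = T
¬((s ∧ q) ∧ (q → (s → (¬(q ∧ s) → r)))) = ¬T = F
¬(¬(¬(s ∨ q) ∨ r) → (q → s)) → ¬((s ∧ q) ∧ (q → (s → (¬(q ∧ s) → r)))) = F → F = T
¬(¬(¬(¬(s ∨ q) ∨ r) → (q → s)) → ¬((s ∧ q) ∧ (q → (s → (¬(q ∧ s) → r))))) = ¬T = F
s → ¬(¬(¬(¬(s ∨ q) ∨ r) → (q → s)) → ¬((s ∧ q) ∧ (q → (s → (¬(q ∧ s) → r))))) = T → F = F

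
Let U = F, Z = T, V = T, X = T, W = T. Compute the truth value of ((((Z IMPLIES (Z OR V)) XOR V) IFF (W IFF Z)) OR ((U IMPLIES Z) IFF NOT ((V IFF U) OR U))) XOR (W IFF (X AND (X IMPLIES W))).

F

Z OR V = T OR T = T
Z IMPLIES (Z OR V) = T IMPLIES T = T
(Z IMPLIES (Z OR V)) XOR V = T XOR T = F
W IFF Z = T IFF T = T
((Z IMPLIES (Z OR V)) XOR V) IFF (W IFF Z) = F IFF T = F
U IMPLIES Z = F IMPLIES T = T
V IFF U = T IFF F = F
(V IFF U) OR U = F OR F = F
NOT ((V IFF U) OR U) = NOT F = T
(U IMPLIES Z) IFF NOT ((V IFF U) OR U) = T IFF T = T
(((Z IMPLIES (Z OR V)) XOR V) IFF (W IFF Z)) OR ((U IMPLIES Z) IFF NOT ((V IFF U) OR U)) = F OR T = T
X IMPLIES W = T IMPLIES T = T
X AND (X IMPLIES W) = T AND T = T
W IFF (X AND (X IMPLIES W)) = T IFF T = T
((((Z IMPLIES (Z OR V)) XOR V) IFF (W IFF Z)) OR ((U IMPLIES Z) IFF NOT ((V IFF U) OR U))) XOR (W IFF (X AND (X IMPLIES W))) = T XOR T = F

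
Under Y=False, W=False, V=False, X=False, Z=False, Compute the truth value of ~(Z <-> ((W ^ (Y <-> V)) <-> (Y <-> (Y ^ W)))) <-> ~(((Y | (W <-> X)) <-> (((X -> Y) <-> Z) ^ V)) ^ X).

Substituting Y=False, W=False, V=False, X=False, Z=False:
Y <-> V = False <-> False = True
W ^ (Y <-> V) = False ^ True = True
Y ^ W = False ^ False = False
Y <-> (Y ^ W) = False <-> False = True
(W ^ (Y <-> V)) <-> (Y <-> (Y ^ W)) = True <-> True = True
Z <-> ((W ^ (Y <-> V)) <-> (Y <-> (Y ^ W))) = False <-> True = False
~(Z <-> ((W ^ (Y <-> V)) <-> (Y <-> (Y ^ W)))) = ~False = True
W <-> X = False <-> False = True
Y | (W <-> X) = False | True = True
X -> Y = False -> False = True
(X -> Y) <-> Z = True <-> False = False
((X -> Y) <-> Z) ^ V = False ^ False = False
(Y | (W <-> X)) <-> (((X -> Y) <-> Z) ^ V) = True <-> False = False
((Y | (W <-> X)) <-> (((X -> Y) <-> Z) ^ V)) ^ X = False ^ False = False
~(((Y | (W <-> X)) <-> (((X -> Y) <-> Z) ^ V)) ^ X) = ~False = True
~(Z <-> ((W ^ (Y <-> V)) <-> (Y <-> (Y ^ W)))) <-> ~(((Y | (W <-> X)) <-> (((X -> Y) <-> Z) ^ V)) ^ X) = True <-> True = True

True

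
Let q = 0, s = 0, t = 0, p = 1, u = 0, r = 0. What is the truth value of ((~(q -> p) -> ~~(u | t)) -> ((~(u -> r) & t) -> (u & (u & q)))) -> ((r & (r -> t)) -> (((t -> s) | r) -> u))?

1

Substituting q=0, s=0, t=0, p=1, u=0, r=0:
q -> p = 0 -> 1 = 1
~(q -> p) = ~1 = 0
u | t = 0 | 0 = 0
~(u | t) = ~0 = 1
~~(u | t) = ~1 = 0
~(q -> p) -> ~~(u | t) = 0 -> 0 = 1
u -> r = 0 -> 0 = 1
~(u -> r) = ~1 = 0
~(u -> r) & t = 0 & 0 = 0
u & q = 0 & 0 = 0
u & (u & q) = 0 & 0 = 0
(~(u -> r) & t) -> (u & (u & q)) = 0 -> 0 = 1
(~(q -> p) -> ~~(u | t)) -> ((~(u -> r) & t) -> (u & (u & q))) = 1 -> 1 = 1
r -> t = 0 -> 0 = 1
r & (r -> t) = 0 & 1 = 0
t -> s = 0 -> 0 = 1
(t -> s) | r = 1 | 0 = 1
((t -> s) | r) -> u = 1 -> 0 = 0
(r & (r -> t)) -> (((t -> s) | r) -> u) = 0 -> 0 = 1
((~(q -> p) -> ~~(u | t)) -> ((~(u -> r) & t) -> (u & (u & q)))) -> ((r & (r -> t)) -> (((t -> s) | r) -> u)) = 1 -> 1 = 1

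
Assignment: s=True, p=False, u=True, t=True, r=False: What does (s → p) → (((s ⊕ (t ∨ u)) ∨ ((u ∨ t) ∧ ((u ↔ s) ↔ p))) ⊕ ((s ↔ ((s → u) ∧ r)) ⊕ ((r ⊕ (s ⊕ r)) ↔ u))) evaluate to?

True

Substituting s=True, p=False, u=True, t=True, r=False:
s → p = True → False = False
t ∨ u = True ∨ True = True
s ⊕ (t ∨ u) = True ⊕ True = False
u ∨ t = True ∨ True = True
u ↔ s = True ↔ True = True
(u ↔ s) ↔ p = True ↔ False = False
(u ∨ t) ∧ ((u ↔ s) ↔ p) = True ∧ False = False
(s ⊕ (t ∨ u)) ∨ ((u ∨ t) ∧ ((u ↔ s) ↔ p)) = False ∨ False = False
s → u = True → True = True
(s → u) ∧ r = True ∧ False = False
s ↔ ((s → u) ∧ r) = True ↔ False = False
s ⊕ r = True ⊕ False = True
r ⊕ (s ⊕ r) = False ⊕ True = True
(r ⊕ (s ⊕ r)) ↔ u = True ↔ True = True
(s ↔ ((s → u) ∧ r)) ⊕ ((r ⊕ (s ⊕ r)) ↔ u) = False ⊕ True = True
((s ⊕ (t ∨ u)) ∨ ((u ∨ t) ∧ ((u ↔ s) ↔ p))) ⊕ ((s ↔ ((s → u) ∧ r)) ⊕ ((r ⊕ (s ⊕ r)) ↔ u)) = False ⊕ True = True
(s → p) → (((s ⊕ (t ∨ u)) ∨ ((u ∨ t) ∧ ((u ↔ s) ↔ p))) ⊕ ((s ↔ ((s → u) ∧ r)) ⊕ ((r ⊕ (s ⊕ r)) ↔ u))) = False → True = True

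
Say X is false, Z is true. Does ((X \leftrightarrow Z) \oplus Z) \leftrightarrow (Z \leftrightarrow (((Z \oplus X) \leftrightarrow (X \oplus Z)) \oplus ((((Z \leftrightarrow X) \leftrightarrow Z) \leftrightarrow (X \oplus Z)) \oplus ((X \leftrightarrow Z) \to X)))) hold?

X \leftrightarrow Z = F \leftrightarrow T = F
(X \leftrightarrow Z) \oplus Z = F \oplus T = T
Z \oplus X = T \oplus F = T
X \oplus Z = F \oplus T = T
(Z \oplus X) \leftrightarrow (X \oplus Z) = T \leftrightarrow T = T
Z \leftrightarrow X = T \leftrightarrow F = F
(Z \leftrightarrow X) \leftrightarrow Z = F \leftrightarrow T = F
X \oplus Z = F \oplus T = T
((Z \leftrightarrow X) \leftrightarrow Z) \leftrightarrow (X \oplus Z) = F \leftrightarrow T = F
X \leftrightarrow Z = F \leftrightarrow T = F
(X \leftrightarrow Z) \to X = F \to F = T
(((Z \leftrightarrow X) \leftrightarrow Z) \leftrightarrow (X \oplus Z)) \oplus ((X \leftrightarrow Z) \to X) = F \oplus T = T
((Z \oplus X) \leftrightarrow (X \oplus Z)) \oplus ((((Z \leftrightarrow X) \leftrightarrow Z) \leftrightarrow (X \oplus Z)) \oplus ((X \leftrightarrow Z) \to X)) = T \oplus T = F
Z \leftrightarrow (((Z \oplus X) \leftrightarrow (X \oplus Z)) \oplus ((((Z \leftrightarrow X) \leftrightarrow Z) \leftrightarrow (X \oplus Z)) \oplus ((X \leftrightarrow Z) \to X))) = T \leftrightarrow F = F
((X \leftrightarrow Z) \oplus Z) \leftrightarrow (Z \leftrightarrow (((Z \oplus X) \leftrightarrow (X \oplus Z)) \oplus ((((Z \leftrightarrow X) \leftrightarrow Z) \leftrightarrow (X \oplus Z)) \oplus ((X \leftrightarrow Z) \to X)))) = T \leftrightarrow F = F

F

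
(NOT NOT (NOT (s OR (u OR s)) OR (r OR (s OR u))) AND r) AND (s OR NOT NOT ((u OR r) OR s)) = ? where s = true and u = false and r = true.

u OR s = false OR true = true
s OR (u OR s) = true OR true = true
NOT (s OR (u OR s)) = NOT true = false
s OR u = true OR false = true
r OR (s OR u) = true OR true = true
NOT (s OR (u OR s)) OR (r OR (s OR u)) = false OR true = true
NOT (NOT (s OR (u OR s)) OR (r OR (s OR u))) = NOT true = false
NOT NOT (NOT (s OR (u OR s)) OR (r OR (s OR u))) = NOT false = true
NOT NOT (NOT (s OR (u OR s)) OR (r OR (s OR u))) AND r = true AND true = true
u OR r = false OR true = true
(u OR r) OR s = true OR true = true
NOT ((u OR r) OR s) = NOT true = false
NOT NOT ((u OR r) OR s) = NOT false = true
s OR NOT NOT ((u OR r) OR s) = true OR true = true
(NOT NOT (NOT (s OR (u OR s)) OR (r OR (s OR u))) AND r) AND (s OR NOT NOT ((u OR r) OR s)) = true AND true = true

true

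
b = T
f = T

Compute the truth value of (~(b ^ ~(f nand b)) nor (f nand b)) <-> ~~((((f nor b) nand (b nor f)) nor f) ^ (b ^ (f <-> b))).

T

f nand b = T nand T = F
~(f nand b) = ~F = T
b ^ ~(f nand b) = T ^ T = F
~(b ^ ~(f nand b)) = ~F = T
f nand b = T nand T = F
~(b ^ ~(f nand b)) nor (f nand b) = T nor F = F
f nor b = T nor T = F
b nor f = T nor T = F
(f nor b) nand (b nor f) = F nand F = T
((f nor b) nand (b nor f)) nor f = T nor T = F
f <-> b = T <-> T = T
b ^ (f <-> b) = T ^ T = F
(((f nor b) nand (b nor f)) nor f) ^ (b ^ (f <-> b)) = F ^ F = F
~((((f nor b) nand (b nor f)) nor f) ^ (b ^ (f <-> b))) = ~F = T
~~((((f nor b) nand (b nor f)) nor f) ^ (b ^ (f <-> b))) = ~T = F
(~(b ^ ~(f nand b)) nor (f nand b)) <-> ~~((((f nor b) nand (b nor f)) nor f) ^ (b ^ (f <-> b))) = F <-> F = T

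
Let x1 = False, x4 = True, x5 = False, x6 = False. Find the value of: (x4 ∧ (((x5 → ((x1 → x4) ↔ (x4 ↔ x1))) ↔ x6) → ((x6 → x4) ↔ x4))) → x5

x1 → x4 = False → True = True
x4 ↔ x1 = True ↔ False = False
(x1 → x4) ↔ (x4 ↔ x1) = True ↔ False = False
x5 → ((x1 → x4) ↔ (x4 ↔ x1)) = False → False = True
(x5 → ((x1 → x4) ↔ (x4 ↔ x1))) ↔ x6 = True ↔ False = False
x6 → x4 = False → True = True
(x6 → x4) ↔ x4 = True ↔ True = True
((x5 → ((x1 → x4) ↔ (x4 ↔ x1))) ↔ x6) → ((x6 → x4) ↔ x4) = False → True = True
x4 ∧ (((x5 → ((x1 → x4) ↔ (x4 ↔ x1))) ↔ x6) → ((x6 → x4) ↔ x4)) = True ∧ True = True
(x4 ∧ (((x5 → ((x1 → x4) ↔ (x4 ↔ x1))) ↔ x6) → ((x6 → x4) ↔ x4))) → x5 = True → False = False

False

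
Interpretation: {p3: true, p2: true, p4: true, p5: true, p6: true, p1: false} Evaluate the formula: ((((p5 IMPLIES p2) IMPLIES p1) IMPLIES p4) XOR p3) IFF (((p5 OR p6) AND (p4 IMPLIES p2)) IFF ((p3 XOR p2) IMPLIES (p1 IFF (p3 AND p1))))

false

p5 IMPLIES p2 = true IMPLIES true = true
(p5 IMPLIES p2) IMPLIES p1 = true IMPLIES false = false
((p5 IMPLIES p2) IMPLIES p1) IMPLIES p4 = false IMPLIES true = true
(((p5 IMPLIES p2) IMPLIES p1) IMPLIES p4) XOR p3 = true XOR true = false
p5 OR p6 = true OR true = true
p4 IMPLIES p2 = true IMPLIES true = true
(p5 OR p6) AND (p4 IMPLIES p2) = true AND true = true
p3 XOR p2 = true XOR true = false
p3 AND p1 = true AND false = false
p1 IFF (p3 AND p1) = false IFF false = true
(p3 XOR p2) IMPLIES (p1 IFF (p3 AND p1)) = false IMPLIES true = true
((p5 OR p6) AND (p4 IMPLIES p2)) IFF ((p3 XOR p2) IMPLIES (p1 IFF (p3 AND p1))) = true IFF true = true
((((p5 IMPLIES p2) IMPLIES p1) IMPLIES p4) XOR p3) IFF (((p5 OR p6) AND (p4 IMPLIES p2)) IFF ((p3 XOR p2) IMPLIES (p1 IFF (p3 AND p1)))) = false IFF true = false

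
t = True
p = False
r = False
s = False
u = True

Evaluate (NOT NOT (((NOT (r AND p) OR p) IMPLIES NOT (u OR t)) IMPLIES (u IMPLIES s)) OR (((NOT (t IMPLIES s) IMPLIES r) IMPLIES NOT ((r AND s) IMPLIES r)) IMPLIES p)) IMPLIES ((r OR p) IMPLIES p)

r AND p = False AND False = False
NOT (r AND p) = NOT False = True
NOT (r AND p) OR p = True OR False = True
u OR t = True OR True = True
NOT (u OR t) = NOT True = False
(NOT (r AND p) OR p) IMPLIES NOT (u OR t) = True IMPLIES False = False
u IMPLIES s = True IMPLIES False = False
((NOT (r AND p) OR p) IMPLIES NOT (u OR t)) IMPLIES (u IMPLIES s) = False IMPLIES False = True
NOT (((NOT (r AND p) OR p) IMPLIES NOT (u OR t)) IMPLIES (u IMPLIES s)) = NOT True = False
NOT NOT (((NOT (r AND p) OR p) IMPLIES NOT (u OR t)) IMPLIES (u IMPLIES s)) = NOT False = True
t IMPLIES s = True IMPLIES False = False
NOT (t IMPLIES s) = NOT False = True
NOT (t IMPLIES s) IMPLIES r = True IMPLIES False = False
r AND s = False AND False = False
(r AND s) IMPLIES r = False IMPLIES False = True
NOT ((r AND s) IMPLIES r) = NOT True = False
(NOT (t IMPLIES s) IMPLIES r) IMPLIES NOT ((r AND s) IMPLIES r) = False IMPLIES False = True
((NOT (t IMPLIES s) IMPLIES r) IMPLIES NOT ((r AND s) IMPLIES r)) IMPLIES p = True IMPLIES False = False
NOT NOT (((NOT (r AND p) OR p) IMPLIES NOT (u OR t)) IMPLIES (u IMPLIES s)) OR (((NOT (t IMPLIES s) IMPLIES r) IMPLIES NOT ((r AND s) IMPLIES r)) IMPLIES p) = True OR False = True
r OR p = False OR False = False
(r OR p) IMPLIES p = False IMPLIES False = True
(NOT NOT (((NOT (r AND p) OR p) IMPLIES NOT (u OR t)) IMPLIES (u IMPLIES s)) OR (((NOT (t IMPLIES s) IMPLIES r) IMPLIES NOT ((r AND s) IMPLIES r)) IMPLIES p)) IMPLIES ((r OR p) IMPLIES p) = True IMPLIES True = True

True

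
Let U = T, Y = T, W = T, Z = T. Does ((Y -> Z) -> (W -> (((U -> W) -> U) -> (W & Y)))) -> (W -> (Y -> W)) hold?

T

Substituting U=T, Y=T, W=T, Z=T:
Y -> Z = T -> T = T
U -> W = T -> T = T
(U -> W) -> U = T -> T = T
W & Y = T & T = T
((U -> W) -> U) -> (W & Y) = T -> T = T
W -> (((U -> W) -> U) -> (W & Y)) = T -> T = T
(Y -> Z) -> (W -> (((U -> W) -> U) -> (W & Y))) = T -> T = T
Y -> W = T -> T = T
W -> (Y -> W) = T -> T = T
((Y -> Z) -> (W -> (((U -> W) -> U) -> (W & Y)))) -> (W -> (Y -> W)) = T -> T = T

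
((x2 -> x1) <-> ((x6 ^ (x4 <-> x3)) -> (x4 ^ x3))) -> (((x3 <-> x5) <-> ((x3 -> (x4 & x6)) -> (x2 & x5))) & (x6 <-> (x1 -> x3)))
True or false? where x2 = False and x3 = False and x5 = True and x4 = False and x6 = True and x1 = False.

True

Substituting x2=False, x3=False, x5=True, x4=False, x6=True, x1=False:
x2 -> x1 = False -> False = True
x4 <-> x3 = False <-> False = True
x6 ^ (x4 <-> x3) = True ^ True = False
x4 ^ x3 = False ^ False = False
(x6 ^ (x4 <-> x3)) -> (x4 ^ x3) = False -> False = True
(x2 -> x1) <-> ((x6 ^ (x4 <-> x3)) -> (x4 ^ x3)) = True <-> True = True
x3 <-> x5 = False <-> True = False
x4 & x6 = False & True = False
x3 -> (x4 & x6) = False -> False = True
x2 & x5 = False & True = False
(x3 -> (x4 & x6)) -> (x2 & x5) = True -> False = False
(x3 <-> x5) <-> ((x3 -> (x4 & x6)) -> (x2 & x5)) = False <-> False = True
x1 -> x3 = False -> False = True
x6 <-> (x1 -> x3) = True <-> True = True
((x3 <-> x5) <-> ((x3 -> (x4 & x6)) -> (x2 & x5))) & (x6 <-> (x1 -> x3)) = True & True = True
((x2 -> x1) <-> ((x6 ^ (x4 <-> x3)) -> (x4 ^ x3))) -> (((x3 <-> x5) <-> ((x3 -> (x4 & x6)) -> (x2 & x5))) & (x6 <-> (x1 -> x3))) = True -> True = True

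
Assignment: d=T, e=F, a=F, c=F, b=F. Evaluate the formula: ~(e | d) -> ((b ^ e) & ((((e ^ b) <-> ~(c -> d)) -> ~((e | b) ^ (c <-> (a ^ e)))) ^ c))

e | d = F | T = T
~(e | d) = ~T = F
b ^ e = F ^ F = F
e ^ b = F ^ F = F
c -> d = F -> T = T
~(c -> d) = ~T = F
(e ^ b) <-> ~(c -> d) = F <-> F = T
e | b = F | F = F
a ^ e = F ^ F = F
c <-> (a ^ e) = F <-> F = T
(e | b) ^ (c <-> (a ^ e)) = F ^ T = T
~((e | b) ^ (c <-> (a ^ e))) = ~T = F
((e ^ b) <-> ~(c -> d)) -> ~((e | b) ^ (c <-> (a ^ e))) = T -> F = F
(((e ^ b) <-> ~(c -> d)) -> ~((e | b) ^ (c <-> (a ^ e)))) ^ c = F ^ F = F
(b ^ e) & ((((e ^ b) <-> ~(c -> d)) -> ~((e | b) ^ (c <-> (a ^ e)))) ^ c) = F & F = F
~(e | d) -> ((b ^ e) & ((((e ^ b) <-> ~(c -> d)) -> ~((e | b) ^ (c <-> (a ^ e)))) ^ c)) = F -> F = T

T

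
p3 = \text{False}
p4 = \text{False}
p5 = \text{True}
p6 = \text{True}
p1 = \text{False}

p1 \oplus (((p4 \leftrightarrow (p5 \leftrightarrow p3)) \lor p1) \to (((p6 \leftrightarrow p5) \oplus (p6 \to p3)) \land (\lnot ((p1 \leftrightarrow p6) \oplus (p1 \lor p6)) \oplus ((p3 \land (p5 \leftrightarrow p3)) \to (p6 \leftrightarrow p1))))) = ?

Substituting p3=\text{False}, p4=\text{False}, p5=\text{True}, p6=\text{True}, p1=\text{False}:
p5 \leftrightarrow p3 = \text{True} \leftrightarrow \text{False} = \text{False}
p4 \leftrightarrow (p5 \leftrightarrow p3) = \text{False} \leftrightarrow \text{False} = \text{True}
(p4 \leftrightarrow (p5 \leftrightarrow p3)) \lor p1 = \text{True} \lor \text{False} = \text{True}
p6 \leftrightarrow p5 = \text{True} \leftrightarrow \text{True} = \text{True}
p6 \to p3 = \text{True} \to \text{False} = \text{False}
(p6 \leftrightarrow p5) \oplus (p6 \to p3) = \text{True} \oplus \text{False} = \text{True}
p1 \leftrightarrow p6 = \text{False} \leftrightarrow \text{True} = \text{False}
p1 \lor p6 = \text{False} \lor \text{True} = \text{True}
(p1 \leftrightarrow p6) \oplus (p1 \lor p6) = \text{False} \oplus \text{True} = \text{True}
\lnot ((p1 \leftrightarrow p6) \oplus (p1 \lor p6)) = \lnot \text{True} = \text{False}
p5 \leftrightarrow p3 = \text{True} \leftrightarrow \text{False} = \text{False}
p3 \land (p5 \leftrightarrow p3) = \text{False} \land \text{False} = \text{False}
p6 \leftrightarrow p1 = \text{True} \leftrightarrow \text{False} = \text{False}
(p3 \land (p5 \leftrightarrow p3)) \to (p6 \leftrightarrow p1) = \text{False} \to \text{False} = \text{True}
\lnot ((p1 \leftrightarrow p6) \oplus (p1 \lor p6)) \oplus ((p3 \land (p5 \leftrightarrow p3)) \to (p6 \leftrightarrow p1)) = \text{False} \oplus \text{True} = \text{True}
((p6 \leftrightarrow p5) \oplus (p6 \to p3)) \land (\lnot ((p1 \leftrightarrow p6) \oplus (p1 \lor p6)) \oplus ((p3 \land (p5 \leftrightarrow p3)) \to (p6 \leftrightarrow p1))) = \text{True} \land \text{True} = \text{True}
((p4 \leftrightarrow (p5 \leftrightarrow p3)) \lor p1) \to (((p6 \leftrightarrow p5) \oplus (p6 \to p3)) \land (\lnot ((p1 \leftrightarrow p6) \oplus (p1 \lor p6)) \oplus ((p3 \land (p5 \leftrightarrow p3)) \to (p6 \leftrightarrow p1)))) = \text{True} \to \text{True} = \text{True}
p1 \oplus (((p4 \leftrightarrow (p5 \leftrightarrow p3)) \lor p1) \to (((p6 \leftrightarrow p5) \oplus (p6 \to p3)) \land (\lnot ((p1 \leftrightarrow p6) \oplus (p1 \lor p6)) \oplus ((p3 \land (p5 \leftrightarrow p3)) \to (p6 \leftrightarrow p1))))) = \text{False} \oplus \text{True} = \text{True}

\text{True}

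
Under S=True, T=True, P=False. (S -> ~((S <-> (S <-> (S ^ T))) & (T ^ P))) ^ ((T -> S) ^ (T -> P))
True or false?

S ^ T = True ^ True = False
S <-> (S ^ T) = True <-> False = False
S <-> (S <-> (S ^ T)) = True <-> False = False
T ^ P = True ^ False = True
(S <-> (S <-> (S ^ T))) & (T ^ P) = False & True = False
~((S <-> (S <-> (S ^ T))) & (T ^ P)) = ~False = True
S -> ~((S <-> (S <-> (S ^ T))) & (T ^ P)) = True -> True = True
T -> S = True -> True = True
T -> P = True -> False = False
(T -> S) ^ (T -> P) = True ^ False = True
(S -> ~((S <-> (S <-> (S ^ T))) & (T ^ P))) ^ ((T -> S) ^ (T -> P)) = True ^ True = False

False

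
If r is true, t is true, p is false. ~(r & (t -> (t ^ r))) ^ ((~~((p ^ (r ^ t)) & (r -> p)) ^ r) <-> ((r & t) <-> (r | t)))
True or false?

0

t ^ r = 1 ^ 1 = 0
t -> (t ^ r) = 1 -> 0 = 0
r & (t -> (t ^ r)) = 1 & 0 = 0
~(r & (t -> (t ^ r))) = ~0 = 1
r ^ t = 1 ^ 1 = 0
p ^ (r ^ t) = 0 ^ 0 = 0
r -> p = 1 -> 0 = 0
(p ^ (r ^ t)) & (r -> p) = 0 & 0 = 0
~((p ^ (r ^ t)) & (r -> p)) = ~0 = 1
~~((p ^ (r ^ t)) & (r -> p)) = ~1 = 0
~~((p ^ (r ^ t)) & (r -> p)) ^ r = 0 ^ 1 = 1
r & t = 1 & 1 = 1
r | t = 1 | 1 = 1
(r & t) <-> (r | t) = 1 <-> 1 = 1
(~~((p ^ (r ^ t)) & (r -> p)) ^ r) <-> ((r & t) <-> (r | t)) = 1 <-> 1 = 1
~(r & (t -> (t ^ r))) ^ ((~~((p ^ (r ^ t)) & (r -> p)) ^ r) <-> ((r & t) <-> (r | t))) = 1 ^ 1 = 0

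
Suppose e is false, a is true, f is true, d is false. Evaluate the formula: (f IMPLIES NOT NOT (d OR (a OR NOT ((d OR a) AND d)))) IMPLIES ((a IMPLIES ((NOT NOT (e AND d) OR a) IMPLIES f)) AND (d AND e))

F

Substituting e=F, a=T, f=T, d=F:
d OR a = F OR T = T
(d OR a) AND d = T AND F = F
NOT ((d OR a) AND d) = NOT F = T
a OR NOT ((d OR a) AND d) = T OR T = T
d OR (a OR NOT ((d OR a) AND d)) = F OR T = T
NOT (d OR (a OR NOT ((d OR a) AND d))) = NOT T = F
NOT NOT (d OR (a OR NOT ((d OR a) AND d))) = NOT F = T
f IMPLIES NOT NOT (d OR (a OR NOT ((d OR a) AND d))) = T IMPLIES T = T
e AND d = F AND F = F
NOT (e AND d) = NOT F = T
NOT NOT (e AND d) = NOT T = F
NOT NOT (e AND d) OR a = F OR T = T
(NOT NOT (e AND d) OR a) IMPLIES f = T IMPLIES T = T
a IMPLIES ((NOT NOT (e AND d) OR a) IMPLIES f) = T IMPLIES T = T
d AND e = F AND F = F
(a IMPLIES ((NOT NOT (e AND d) OR a) IMPLIES f)) AND (d AND e) = T AND F = F
(f IMPLIES NOT NOT (d OR (a OR NOT ((d OR a) AND d)))) IMPLIES ((a IMPLIES ((NOT NOT (e AND d) OR a) IMPLIES f)) AND (d AND e)) = T IMPLIES F = F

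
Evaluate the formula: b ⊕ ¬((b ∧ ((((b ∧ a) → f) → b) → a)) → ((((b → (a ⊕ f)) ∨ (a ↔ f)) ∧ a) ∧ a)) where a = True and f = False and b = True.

True

b ∧ a = True ∧ True = True
(b ∧ a) → f = True → False = False
((b ∧ a) → f) → b = False → True = True
(((b ∧ a) → f) → b) → a = True → True = True
b ∧ ((((b ∧ a) → f) → b) → a) = True ∧ True = True
a ⊕ f = True ⊕ False = True
b → (a ⊕ f) = True → True = True
a ↔ f = True ↔ False = False
(b → (a ⊕ f)) ∨ (a ↔ f) = True ∨ False = True
((b → (a ⊕ f)) ∨ (a ↔ f)) ∧ a = True ∧ True = True
(((b → (a ⊕ f)) ∨ (a ↔ f)) ∧ a) ∧ a = True ∧ True = True
(b ∧ ((((b ∧ a) → f) → b) → a)) → ((((b → (a ⊕ f)) ∨ (a ↔ f)) ∧ a) ∧ a) = True → True = True
¬((b ∧ ((((b ∧ a) → f) → b) → a)) → ((((b → (a ⊕ f)) ∨ (a ↔ f)) ∧ a) ∧ a)) = ¬True = False
b ⊕ ¬((b ∧ ((((b ∧ a) → f) → b) → a)) → ((((b → (a ⊕ f)) ∨ (a ↔ f)) ∧ a) ∧ a)) = True ⊕ False = True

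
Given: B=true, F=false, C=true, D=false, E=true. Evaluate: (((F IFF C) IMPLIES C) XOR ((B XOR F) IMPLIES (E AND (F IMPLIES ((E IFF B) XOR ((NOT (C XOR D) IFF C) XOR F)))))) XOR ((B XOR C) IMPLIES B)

true

F IFF C = false IFF true = false
(F IFF C) IMPLIES C = false IMPLIES true = true
B XOR F = true XOR false = true
E IFF B = true IFF true = true
C XOR D = true XOR false = true
NOT (C XOR D) = NOT true = false
NOT (C XOR D) IFF C = false IFF true = false
(NOT (C XOR D) IFF C) XOR F = false XOR false = false
(E IFF B) XOR ((NOT (C XOR D) IFF C) XOR F) = true XOR false = true
F IMPLIES ((E IFF B) XOR ((NOT (C XOR D) IFF C) XOR F)) = false IMPLIES true = true
E AND (F IMPLIES ((E IFF B) XOR ((NOT (C XOR D) IFF C) XOR F))) = true AND true = true
(B XOR F) IMPLIES (E AND (F IMPLIES ((E IFF B) XOR ((NOT (C XOR D) IFF C) XOR F)))) = true IMPLIES true = true
((F IFF C) IMPLIES C) XOR ((B XOR F) IMPLIES (E AND (F IMPLIES ((E IFF B) XOR ((NOT (C XOR D) IFF C) XOR F))))) = true XOR true = false
B XOR C = true XOR true = false
(B XOR C) IMPLIES B = false IMPLIES true = true
(((F IFF C) IMPLIES C) XOR ((B XOR F) IMPLIES (E AND (F IMPLIES ((E IFF B) XOR ((NOT (C XOR D) IFF C) XOR F)))))) XOR ((B XOR C) IMPLIES B) = false XOR true = true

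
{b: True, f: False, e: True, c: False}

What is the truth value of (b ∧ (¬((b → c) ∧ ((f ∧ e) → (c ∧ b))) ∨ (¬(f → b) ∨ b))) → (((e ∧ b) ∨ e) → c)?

b → c = True → False = False
f ∧ e = False ∧ True = False
c ∧ b = False ∧ True = False
(f ∧ e) → (c ∧ b) = False → False = True
(b → c) ∧ ((f ∧ e) → (c ∧ b)) = False ∧ True = False
¬((b → c) ∧ ((f ∧ e) → (c ∧ b))) = ¬False = True
f → b = False → True = True
¬(f → b) = ¬True = False
¬(f → b) ∨ b = False ∨ True = True
¬((b → c) ∧ ((f ∧ e) → (c ∧ b))) ∨ (¬(f → b) ∨ b) = True ∨ True = True
b ∧ (¬((b → c) ∧ ((f ∧ e) → (c ∧ b))) ∨ (¬(f → b) ∨ b)) = True ∧ True = True
e ∧ b = True ∧ True = True
(e ∧ b) ∨ e = True ∨ True = True
((e ∧ b) ∨ e) → c = True → False = False
(b ∧ (¬((b → c) ∧ ((f ∧ e) → (c ∧ b))) ∨ (¬(f → b) ∨ b))) → (((e ∧ b) ∨ e) → c) = True → False = False

False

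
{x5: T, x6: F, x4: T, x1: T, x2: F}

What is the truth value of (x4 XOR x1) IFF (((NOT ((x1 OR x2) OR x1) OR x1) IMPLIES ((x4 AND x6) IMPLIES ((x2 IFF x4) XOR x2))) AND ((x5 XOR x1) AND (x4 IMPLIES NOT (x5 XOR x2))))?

T

Substituting x5=T, x6=F, x4=T, x1=T, x2=F:
x4 XOR x1 = T XOR T = F
x1 OR x2 = T OR F = T
(x1 OR x2) OR x1 = T OR T = T
NOT ((x1 OR x2) OR x1) = NOT T = F
NOT ((x1 OR x2) OR x1) OR x1 = F OR T = T
x4 AND x6 = T AND F = F
x2 IFF x4 = F IFF T = F
(x2 IFF x4) XOR x2 = F XOR F = F
(x4 AND x6) IMPLIES ((x2 IFF x4) XOR x2) = F IMPLIES F = T
(NOT ((x1 OR x2) OR x1) OR x1) IMPLIES ((x4 AND x6) IMPLIES ((x2 IFF x4) XOR x2)) = T IMPLIES T = T
x5 XOR x1 = T XOR T = F
x5 XOR x2 = T XOR F = T
NOT (x5 XOR x2) = NOT T = F
x4 IMPLIES NOT (x5 XOR x2) = T IMPLIES F = F
(x5 XOR x1) AND (x4 IMPLIES NOT (x5 XOR x2)) = F AND F = F
((NOT ((x1 OR x2) OR x1) OR x1) IMPLIES ((x4 AND x6) IMPLIES ((x2 IFF x4) XOR x2))) AND ((x5 XOR x1) AND (x4 IMPLIES NOT (x5 XOR x2))) = T AND F = F
(x4 XOR x1) IFF (((NOT ((x1 OR x2) OR x1) OR x1) IMPLIES ((x4 AND x6) IMPLIES ((x2 IFF x4) XOR x2))) AND ((x5 XOR x1) AND (x4 IMPLIES NOT (x5 XOR x2)))) = F IFF F = T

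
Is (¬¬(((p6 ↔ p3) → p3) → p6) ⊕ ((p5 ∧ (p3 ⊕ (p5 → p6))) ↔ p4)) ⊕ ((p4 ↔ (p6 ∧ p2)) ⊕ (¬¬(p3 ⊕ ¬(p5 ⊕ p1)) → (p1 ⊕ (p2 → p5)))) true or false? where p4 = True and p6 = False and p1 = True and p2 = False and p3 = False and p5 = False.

False

p6 ↔ p3 = False ↔ False = True
(p6 ↔ p3) → p3 = True → False = False
((p6 ↔ p3) → p3) → p6 = False → False = True
¬(((p6 ↔ p3) → p3) → p6) = ¬True = False
¬¬(((p6 ↔ p3) → p3) → p6) = ¬False = True
p5 → p6 = False → False = True
p3 ⊕ (p5 → p6) = False ⊕ True = True
p5 ∧ (p3 ⊕ (p5 → p6)) = False ∧ True = False
(p5 ∧ (p3 ⊕ (p5 → p6))) ↔ p4 = False ↔ True = False
¬¬(((p6 ↔ p3) → p3) → p6) ⊕ ((p5 ∧ (p3 ⊕ (p5 → p6))) ↔ p4) = True ⊕ False = True
p6 ∧ p2 = False ∧ False = False
p4 ↔ (p6 ∧ p2) = True ↔ False = False
p5 ⊕ p1 = False ⊕ True = True
¬(p5 ⊕ p1) = ¬True = False
p3 ⊕ ¬(p5 ⊕ p1) = False ⊕ False = False
¬(p3 ⊕ ¬(p5 ⊕ p1)) = ¬False = True
¬¬(p3 ⊕ ¬(p5 ⊕ p1)) = ¬True = False
p2 → p5 = False → False = True
p1 ⊕ (p2 → p5) = True ⊕ True = False
¬¬(p3 ⊕ ¬(p5 ⊕ p1)) → (p1 ⊕ (p2 → p5)) = False → False = True
(p4 ↔ (p6 ∧ p2)) ⊕ (¬¬(p3 ⊕ ¬(p5 ⊕ p1)) → (p1 ⊕ (p2 → p5))) = False ⊕ True = True
(¬¬(((p6 ↔ p3) → p3) → p6) ⊕ ((p5 ∧ (p3 ⊕ (p5 → p6))) ↔ p4)) ⊕ ((p4 ↔ (p6 ∧ p2)) ⊕ (¬¬(p3 ⊕ ¬(p5 ⊕ p1)) → (p1 ⊕ (p2 → p5)))) = True ⊕ True = False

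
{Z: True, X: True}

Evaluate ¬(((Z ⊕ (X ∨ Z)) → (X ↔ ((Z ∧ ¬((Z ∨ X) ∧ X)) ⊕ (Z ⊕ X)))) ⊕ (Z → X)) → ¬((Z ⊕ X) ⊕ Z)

False

X ∨ Z = True ∨ True = True
Z ⊕ (X ∨ Z) = True ⊕ True = False
Z ∨ X = True ∨ True = True
(Z ∨ X) ∧ X = True ∧ True = True
¬((Z ∨ X) ∧ X) = ¬True = False
Z ∧ ¬((Z ∨ X) ∧ X) = True ∧ False = False
Z ⊕ X = True ⊕ True = False
(Z ∧ ¬((Z ∨ X) ∧ X)) ⊕ (Z ⊕ X) = False ⊕ False = False
X ↔ ((Z ∧ ¬((Z ∨ X) ∧ X)) ⊕ (Z ⊕ X)) = True ↔ False = False
(Z ⊕ (X ∨ Z)) → (X ↔ ((Z ∧ ¬((Z ∨ X) ∧ X)) ⊕ (Z ⊕ X))) = False → False = True
Z → X = True → True = True
((Z ⊕ (X ∨ Z)) → (X ↔ ((Z ∧ ¬((Z ∨ X) ∧ X)) ⊕ (Z ⊕ X)))) ⊕ (Z → X) = True ⊕ True = False
¬(((Z ⊕ (X ∨ Z)) → (X ↔ ((Z ∧ ¬((Z ∨ X) ∧ X)) ⊕ (Z ⊕ X)))) ⊕ (Z → X)) = ¬False = True
Z ⊕ X = True ⊕ True = False
(Z ⊕ X) ⊕ Z = False ⊕ True = True
¬((Z ⊕ X) ⊕ Z) = ¬True = False
¬(((Z ⊕ (X ∨ Z)) → (X ↔ ((Z ∧ ¬((Z ∨ X) ∧ X)) ⊕ (Z ⊕ X)))) ⊕ (Z → X)) → ¬((Z ⊕ X) ⊕ Z) = True → False = False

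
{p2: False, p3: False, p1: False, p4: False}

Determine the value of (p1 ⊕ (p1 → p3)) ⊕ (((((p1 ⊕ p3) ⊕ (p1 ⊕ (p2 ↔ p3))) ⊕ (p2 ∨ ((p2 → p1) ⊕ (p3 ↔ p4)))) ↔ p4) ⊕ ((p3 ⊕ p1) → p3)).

False

p1 → p3 = False → False = True
p1 ⊕ (p1 → p3) = False ⊕ True = True
p1 ⊕ p3 = False ⊕ False = False
p2 ↔ p3 = False ↔ False = True
p1 ⊕ (p2 ↔ p3) = False ⊕ True = True
(p1 ⊕ p3) ⊕ (p1 ⊕ (p2 ↔ p3)) = False ⊕ True = True
p2 → p1 = False → False = True
p3 ↔ p4 = False ↔ False = True
(p2 → p1) ⊕ (p3 ↔ p4) = True ⊕ True = False
p2 ∨ ((p2 → p1) ⊕ (p3 ↔ p4)) = False ∨ False = False
((p1 ⊕ p3) ⊕ (p1 ⊕ (p2 ↔ p3))) ⊕ (p2 ∨ ((p2 → p1) ⊕ (p3 ↔ p4))) = True ⊕ False = True
(((p1 ⊕ p3) ⊕ (p1 ⊕ (p2 ↔ p3))) ⊕ (p2 ∨ ((p2 → p1) ⊕ (p3 ↔ p4)))) ↔ p4 = True ↔ False = False
p3 ⊕ p1 = False ⊕ False = False
(p3 ⊕ p1) → p3 = False → False = True
((((p1 ⊕ p3) ⊕ (p1 ⊕ (p2 ↔ p3))) ⊕ (p2 ∨ ((p2 → p1) ⊕ (p3 ↔ p4)))) ↔ p4) ⊕ ((p3 ⊕ p1) → p3) = False ⊕ True = True
(p1 ⊕ (p1 → p3)) ⊕ (((((p1 ⊕ p3) ⊕ (p1 ⊕ (p2 ↔ p3))) ⊕ (p2 ∨ ((p2 → p1) ⊕ (p3 ↔ p4)))) ↔ p4) ⊕ ((p3 ⊕ p1) → p3)) = True ⊕ True = False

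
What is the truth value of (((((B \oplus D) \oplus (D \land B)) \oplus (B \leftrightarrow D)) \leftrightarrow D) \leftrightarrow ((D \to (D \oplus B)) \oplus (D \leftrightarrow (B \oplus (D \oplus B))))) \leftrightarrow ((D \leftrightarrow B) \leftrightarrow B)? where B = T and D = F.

F

Substituting B=T, D=F:
B \oplus D = T \oplus F = T
D \land B = F \land T = F
(B \oplus D) \oplus (D \land B) = T \oplus F = T
B \leftrightarrow D = T \leftrightarrow F = F
((B \oplus D) \oplus (D \land B)) \oplus (B \leftrightarrow D) = T \oplus F = T
(((B \oplus D) \oplus (D \land B)) \oplus (B \leftrightarrow D)) \leftrightarrow D = T \leftrightarrow F = F
D \oplus B = F \oplus T = T
D \to (D \oplus B) = F \to T = T
D \oplus B = F \oplus T = T
B \oplus (D \oplus B) = T \oplus T = F
D \leftrightarrow (B \oplus (D \oplus B)) = F \leftrightarrow F = T
(D \to (D \oplus B)) \oplus (D \leftrightarrow (B \oplus (D \oplus B))) = T \oplus T = F
((((B \oplus D) \oplus (D \land B)) \oplus (B \leftrightarrow D)) \leftrightarrow D) \leftrightarrow ((D \to (D \oplus B)) \oplus (D \leftrightarrow (B \oplus (D \oplus B)))) = F \leftrightarrow F = T
D \leftrightarrow B = F \leftrightarrow T = F
(D \leftrightarrow B) \leftrightarrow B = F \leftrightarrow T = F
(((((B \oplus D) \oplus (D \land B)) \oplus (B \leftrightarrow D)) \leftrightarrow D) \leftrightarrow ((D \to (D \oplus B)) \oplus (D \leftrightarrow (B \oplus (D \oplus B))))) \leftrightarrow ((D \leftrightarrow B) \leftrightarrow B) = T \leftrightarrow F = F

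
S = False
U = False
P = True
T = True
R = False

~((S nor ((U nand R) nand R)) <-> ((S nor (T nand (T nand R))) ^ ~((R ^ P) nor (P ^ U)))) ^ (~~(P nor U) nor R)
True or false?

U nand R = False nand False = True
(U nand R) nand R = True nand False = True
S nor ((U nand R) nand R) = False nor True = False
T nand R = True nand False = True
T nand (T nand R) = True nand True = False
S nor (T nand (T nand R)) = False nor False = True
R ^ P = False ^ True = True
P ^ U = True ^ False = True
(R ^ P) nor (P ^ U) = True nor True = False
~((R ^ P) nor (P ^ U)) = ~False = True
(S nor (T nand (T nand R))) ^ ~((R ^ P) nor (P ^ U)) = True ^ True = False
(S nor ((U nand R) nand R)) <-> ((S nor (T nand (T nand R))) ^ ~((R ^ P) nor (P ^ U))) = False <-> False = True
~((S nor ((U nand R) nand R)) <-> ((S nor (T nand (T nand R))) ^ ~((R ^ P) nor (P ^ U)))) = ~True = False
P nor U = True nor False = False
~(P nor U) = ~False = True
~~(P nor U) = ~True = False
~~(P nor U) nor R = False nor False = True
~((S nor ((U nand R) nand R)) <-> ((S nor (T nand (T nand R))) ^ ~((R ^ P) nor (P ^ U)))) ^ (~~(P nor U) nor R) = False ^ True = True

True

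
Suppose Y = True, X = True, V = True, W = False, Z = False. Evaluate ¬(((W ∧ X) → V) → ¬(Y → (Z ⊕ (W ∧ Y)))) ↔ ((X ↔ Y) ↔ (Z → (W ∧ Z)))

W ∧ X = False ∧ True = False
(W ∧ X) → V = False → True = True
W ∧ Y = False ∧ True = False
Z ⊕ (W ∧ Y) = False ⊕ False = False
Y → (Z ⊕ (W ∧ Y)) = True → False = False
¬(Y → (Z ⊕ (W ∧ Y))) = ¬False = True
((W ∧ X) → V) → ¬(Y → (Z ⊕ (W ∧ Y))) = True → True = True
¬(((W ∧ X) → V) → ¬(Y → (Z ⊕ (W ∧ Y)))) = ¬True = False
X ↔ Y = True ↔ True = True
W ∧ Z = False ∧ False = False
Z → (W ∧ Z) = False → False = True
(X ↔ Y) ↔ (Z → (W ∧ Z)) = True ↔ True = True
¬(((W ∧ X) → V) → ¬(Y → (Z ⊕ (W ∧ Y)))) ↔ ((X ↔ Y) ↔ (Z → (W ∧ Z))) = False ↔ True = False

False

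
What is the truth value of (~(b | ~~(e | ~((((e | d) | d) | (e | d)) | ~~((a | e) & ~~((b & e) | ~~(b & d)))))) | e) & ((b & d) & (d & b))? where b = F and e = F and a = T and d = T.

e | d = F | T = T
(e | d) | d = T | T = T
e | d = F | T = T
((e | d) | d) | (e | d) = T | T = T
a | e = T | F = T
b & e = F & F = F
b & d = F & T = F
~(b & d) = ~F = T
~~(b & d) = ~T = F
(b & e) | ~~(b & d) = F | F = F
~((b & e) | ~~(b & d)) = ~F = T
~~((b & e) | ~~(b & d)) = ~T = F
(a | e) & ~~((b & e) | ~~(b & d)) = T & F = F
~((a | e) & ~~((b & e) | ~~(b & d))) = ~F = T
~~((a | e) & ~~((b & e) | ~~(b & d))) = ~T = F
(((e | d) | d) | (e | d)) | ~~((a | e) & ~~((b & e) | ~~(b & d))) = T | F = T
~((((e | d) | d) | (e | d)) | ~~((a | e) & ~~((b & e) | ~~(b & d)))) = ~T = F
e | ~((((e | d) | d) | (e | d)) | ~~((a | e) & ~~((b & e) | ~~(b & d)))) = F | F = F
~(e | ~((((e | d) | d) | (e | d)) | ~~((a | e) & ~~((b & e) | ~~(b & d))))) = ~F = T
~~(e | ~((((e | d) | d) | (e | d)) | ~~((a | e) & ~~((b & e) | ~~(b & d))))) = ~T = F
b | ~~(e | ~((((e | d) | d) | (e | d)) | ~~((a | e) & ~~((b & e) | ~~(b & d))))) = F | F = F
~(b | ~~(e | ~((((e | d) | d) | (e | d)) | ~~((a | e) & ~~((b & e) | ~~(b & d)))))) = ~F = T
~(b | ~~(e | ~((((e | d) | d) | (e | d)) | ~~((a | e) & ~~((b & e) | ~~(b & d)))))) | e = T | F = T
b & d = F & T = F
d & b = T & F = F
(b & d) & (d & b) = F & F = F
(~(b | ~~(e | ~((((e | d) | d) | (e | d)) | ~~((a | e) & ~~((b & e) | ~~(b & d)))))) | e) & ((b & d) & (d & b)) = T & F = F

F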